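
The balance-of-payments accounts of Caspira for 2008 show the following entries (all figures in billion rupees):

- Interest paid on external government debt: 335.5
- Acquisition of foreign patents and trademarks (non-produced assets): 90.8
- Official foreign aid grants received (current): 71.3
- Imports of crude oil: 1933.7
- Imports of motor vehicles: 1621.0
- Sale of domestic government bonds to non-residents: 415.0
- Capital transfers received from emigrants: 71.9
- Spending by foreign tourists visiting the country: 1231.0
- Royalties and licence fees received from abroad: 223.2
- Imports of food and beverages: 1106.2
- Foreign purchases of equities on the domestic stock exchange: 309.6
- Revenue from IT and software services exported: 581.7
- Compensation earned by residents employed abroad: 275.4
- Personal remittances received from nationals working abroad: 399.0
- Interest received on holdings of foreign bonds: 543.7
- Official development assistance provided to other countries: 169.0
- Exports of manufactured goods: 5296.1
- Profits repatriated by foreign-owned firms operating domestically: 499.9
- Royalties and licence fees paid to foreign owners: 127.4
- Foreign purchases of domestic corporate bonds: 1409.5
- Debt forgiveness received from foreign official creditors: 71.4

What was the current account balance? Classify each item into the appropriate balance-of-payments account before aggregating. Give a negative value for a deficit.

2828.7

Goods: 5296.1 - 1933.7 - 1106.2 - 1621.0 = 635.2
Services: 1231.0 + 223.2 + 581.7 - 127.4 = 1908.5
Primary income: -335.5 + 275.4 - 499.9 + 543.7 = -16.3
Secondary income: 71.3 - 169.0 + 399.0 = 301.3
Current account = 635.2 + 1908.5 + (-16.3) + 301.3 = 2828.7
(Excluded from the current account — capital account: acquisition of foreign patents and trademarks (non-produced assets) 90.8, capital transfers received from emigrants 71.9, debt forgiveness received from foreign official creditors 71.4; financial account: sale of domestic government bonds to non-residents 415.0, foreign purchases of equities on the domestic stock exchange 309.6, foreign purchases of domestic corporate bonds 1409.5.)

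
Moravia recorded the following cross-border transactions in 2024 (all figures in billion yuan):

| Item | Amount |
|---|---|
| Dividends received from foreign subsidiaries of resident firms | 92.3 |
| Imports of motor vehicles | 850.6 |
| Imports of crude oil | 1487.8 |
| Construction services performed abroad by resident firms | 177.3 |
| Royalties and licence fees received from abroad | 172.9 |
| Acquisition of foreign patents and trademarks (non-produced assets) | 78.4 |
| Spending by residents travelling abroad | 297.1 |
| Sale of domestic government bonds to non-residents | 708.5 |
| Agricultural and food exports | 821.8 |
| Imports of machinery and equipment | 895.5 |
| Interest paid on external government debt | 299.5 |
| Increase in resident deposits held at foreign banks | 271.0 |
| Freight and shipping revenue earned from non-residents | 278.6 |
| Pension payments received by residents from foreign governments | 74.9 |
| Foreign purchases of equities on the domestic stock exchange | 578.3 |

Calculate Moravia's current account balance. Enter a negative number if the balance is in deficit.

-2212.7

Goods: 821.8 - 895.5 - 850.6 - 1487.8 = -2412.1
Services: -297.1 + 177.3 + 278.6 + 172.9 = 331.7
Primary income: -299.5 + 92.3 = -207.2
Secondary income: 74.9
Current account = (-2412.1) + 331.7 + (-207.2) + 74.9 = -2212.7
(Excluded from the current account — capital account: acquisition of foreign patents and trademarks (non-produced assets) 78.4; financial account: sale of domestic government bonds to non-residents 708.5, increase in resident deposits held at foreign banks 271.0, foreign purchases of equities on the domestic stock exchange 578.3.)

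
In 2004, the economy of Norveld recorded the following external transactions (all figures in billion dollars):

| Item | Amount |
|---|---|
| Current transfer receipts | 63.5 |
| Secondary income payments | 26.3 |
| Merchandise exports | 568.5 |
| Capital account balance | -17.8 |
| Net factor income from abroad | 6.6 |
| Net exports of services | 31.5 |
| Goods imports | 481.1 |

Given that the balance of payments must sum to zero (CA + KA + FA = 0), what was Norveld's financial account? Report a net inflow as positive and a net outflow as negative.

Goods balance = 568.5 - 481.1 = 87.4
Services balance = 31.5
Trade balance (goods + services) = 87.4 + 31.5 = 118.9
Net primary income = 6.6
Net secondary income = 63.5 - 26.3 = 37.2
Current account = 118.9 + 6.6 + 37.2 = 162.7
Financial account = -(162.7 + (-17.8)) = -144.9

-144.9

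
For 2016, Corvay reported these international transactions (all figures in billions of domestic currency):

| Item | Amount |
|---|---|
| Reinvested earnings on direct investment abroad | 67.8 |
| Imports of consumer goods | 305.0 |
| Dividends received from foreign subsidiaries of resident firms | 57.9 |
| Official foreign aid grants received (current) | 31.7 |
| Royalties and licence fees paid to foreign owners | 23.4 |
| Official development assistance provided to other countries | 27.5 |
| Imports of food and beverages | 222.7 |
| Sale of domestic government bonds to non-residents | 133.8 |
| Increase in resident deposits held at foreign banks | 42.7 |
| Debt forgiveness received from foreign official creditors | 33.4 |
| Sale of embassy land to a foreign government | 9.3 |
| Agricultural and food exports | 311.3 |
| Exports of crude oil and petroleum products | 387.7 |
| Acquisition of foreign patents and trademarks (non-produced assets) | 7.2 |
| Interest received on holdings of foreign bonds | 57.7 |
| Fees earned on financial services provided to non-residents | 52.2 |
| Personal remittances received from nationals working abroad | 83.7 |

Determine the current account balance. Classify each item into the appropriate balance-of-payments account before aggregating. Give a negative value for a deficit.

471.4

Goods: 311.3 - 222.7 + 387.7 - 305.0 = 171.3
Services: 52.2 - 23.4 = 28.8
Primary income: 57.7 + 57.9 + 67.8 = 183.4
Secondary income: -27.5 + 31.7 + 83.7 = 87.9
Current account = 171.3 + 28.8 + 183.4 + 87.9 = 471.4
(Excluded from the current account — financial account: sale of domestic government bonds to non-residents 133.8, increase in resident deposits held at foreign banks 42.7; capital account: debt forgiveness received from foreign official creditors 33.4, sale of embassy land to a foreign government 9.3, acquisition of foreign patents and trademarks (non-produced assets) 7.2.)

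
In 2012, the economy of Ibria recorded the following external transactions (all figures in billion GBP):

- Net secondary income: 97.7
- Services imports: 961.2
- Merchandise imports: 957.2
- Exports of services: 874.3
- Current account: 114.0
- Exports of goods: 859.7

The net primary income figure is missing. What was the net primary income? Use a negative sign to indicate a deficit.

Current account = goods balance + services balance + net primary income + net secondary income
Sum of the known components = -86.7
Net primary income = CA - (known components) = 114.0 - (-86.7) = 200.7

200.7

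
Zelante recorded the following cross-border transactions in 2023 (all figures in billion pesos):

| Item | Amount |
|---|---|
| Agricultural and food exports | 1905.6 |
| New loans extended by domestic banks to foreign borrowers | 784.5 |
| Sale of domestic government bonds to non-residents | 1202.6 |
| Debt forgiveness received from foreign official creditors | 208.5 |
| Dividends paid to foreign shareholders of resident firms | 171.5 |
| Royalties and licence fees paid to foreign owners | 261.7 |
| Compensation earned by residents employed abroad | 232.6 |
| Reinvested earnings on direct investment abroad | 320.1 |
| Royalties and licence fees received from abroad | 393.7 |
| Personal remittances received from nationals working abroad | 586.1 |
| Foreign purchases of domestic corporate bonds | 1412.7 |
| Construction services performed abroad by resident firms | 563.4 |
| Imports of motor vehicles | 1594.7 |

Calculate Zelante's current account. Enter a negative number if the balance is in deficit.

Goods: 1905.6 - 1594.7 = 310.9
Services: -261.7 + 393.7 + 563.4 = 695.4
Primary income: 320.1 + 232.6 - 171.5 = 381.2
Secondary income: 586.1
Current account = 310.9 + 695.4 + 381.2 + 586.1 = 1973.6
(Excluded from the current account — financial account: new loans extended by domestic banks to foreign borrowers 784.5, sale of domestic government bonds to non-residents 1202.6, foreign purchases of domestic corporate bonds 1412.7; capital account: debt forgiveness received from foreign official creditors 208.5.)

1973.6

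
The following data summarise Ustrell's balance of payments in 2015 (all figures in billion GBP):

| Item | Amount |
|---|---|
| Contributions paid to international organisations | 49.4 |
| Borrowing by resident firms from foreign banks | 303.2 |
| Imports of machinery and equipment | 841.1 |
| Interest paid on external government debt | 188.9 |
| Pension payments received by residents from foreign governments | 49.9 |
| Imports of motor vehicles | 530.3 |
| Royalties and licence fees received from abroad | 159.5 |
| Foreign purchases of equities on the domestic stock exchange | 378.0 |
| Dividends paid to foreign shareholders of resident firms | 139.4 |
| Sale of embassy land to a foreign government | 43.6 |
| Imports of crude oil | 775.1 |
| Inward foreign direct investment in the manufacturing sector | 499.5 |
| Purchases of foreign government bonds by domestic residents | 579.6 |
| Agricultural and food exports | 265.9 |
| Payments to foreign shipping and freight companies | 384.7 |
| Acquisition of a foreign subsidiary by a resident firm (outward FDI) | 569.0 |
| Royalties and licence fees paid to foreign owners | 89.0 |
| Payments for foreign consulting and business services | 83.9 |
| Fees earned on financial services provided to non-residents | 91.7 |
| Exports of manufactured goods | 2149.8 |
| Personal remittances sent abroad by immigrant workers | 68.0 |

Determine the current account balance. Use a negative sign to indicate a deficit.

Goods: -530.3 - 775.1 + 265.9 + 2149.8 - 841.1 = 269.2
Services: -89.0 - 83.9 + 159.5 + 91.7 - 384.7 = -306.4
Primary income: -188.9 - 139.4 = -328.3
Secondary income: -49.4 - 68.0 + 49.9 = -67.5
Current account = 269.2 + (-306.4) + (-328.3) + (-67.5) = -433.0
(Excluded from the current account — financial account: borrowing by resident firms from foreign banks 303.2, foreign purchases of equities on the domestic stock exchange 378.0, inward foreign direct investment in the manufacturing sector 499.5, purchases of foreign government bonds by domestic residents 579.6, acquisition of a foreign subsidiary by a resident firm (outward FDI) 569.0; capital account: sale of embassy land to a foreign government 43.6.)

-433.0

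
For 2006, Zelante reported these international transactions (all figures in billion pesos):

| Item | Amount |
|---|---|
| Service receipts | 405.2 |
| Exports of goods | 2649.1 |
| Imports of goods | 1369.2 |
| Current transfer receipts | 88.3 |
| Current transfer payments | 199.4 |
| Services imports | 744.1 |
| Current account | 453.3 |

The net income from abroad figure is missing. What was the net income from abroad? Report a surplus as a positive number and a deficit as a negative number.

-376.6

Current account = goods balance + services balance + net primary income + net secondary income
Sum of the known components = 829.9
Net income from abroad = CA - (known components) = 453.3 - 829.9 = -376.6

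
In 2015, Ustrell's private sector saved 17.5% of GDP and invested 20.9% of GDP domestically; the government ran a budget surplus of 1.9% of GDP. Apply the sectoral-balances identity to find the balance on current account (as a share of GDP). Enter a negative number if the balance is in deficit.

By the sectoral-balances identity, CA = (S_private - I) + (T - G).
Private balance = 17.5 - 20.9 = -3.4
Government balance (T - G) = 1.9
CA = -3.4 + 1.9 = -1.5

-1.5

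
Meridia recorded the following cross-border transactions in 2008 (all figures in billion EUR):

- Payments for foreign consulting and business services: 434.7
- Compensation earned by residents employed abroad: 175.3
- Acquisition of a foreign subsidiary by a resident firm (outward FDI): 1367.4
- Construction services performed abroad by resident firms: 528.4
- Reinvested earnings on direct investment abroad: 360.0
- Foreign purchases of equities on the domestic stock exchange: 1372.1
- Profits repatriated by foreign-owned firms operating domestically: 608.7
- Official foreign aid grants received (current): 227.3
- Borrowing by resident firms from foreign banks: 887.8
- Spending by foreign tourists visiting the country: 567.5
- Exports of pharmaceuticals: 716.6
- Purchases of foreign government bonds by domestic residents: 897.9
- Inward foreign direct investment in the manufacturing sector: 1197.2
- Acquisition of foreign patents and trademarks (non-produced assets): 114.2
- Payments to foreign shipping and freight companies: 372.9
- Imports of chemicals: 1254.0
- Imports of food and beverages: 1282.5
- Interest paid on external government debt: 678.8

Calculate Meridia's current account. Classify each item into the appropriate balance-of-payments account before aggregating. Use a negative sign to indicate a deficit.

-2056.5

Goods: -1254.0 - 1282.5 + 716.6 = -1819.9
Services: -372.9 - 434.7 + 567.5 + 528.4 = 288.3
Primary income: -678.8 + 175.3 - 608.7 + 360.0 = -752.2
Secondary income: 227.3
Current account = (-1819.9) + 288.3 + (-752.2) + 227.3 = -2056.5
(Excluded from the current account — financial account: acquisition of a foreign subsidiary by a resident firm (outward FDI) 1367.4, foreign purchases of equities on the domestic stock exchange 1372.1, borrowing by resident firms from foreign banks 887.8, purchases of foreign government bonds by domestic residents 897.9, inward foreign direct investment in the manufacturing sector 1197.2; capital account: acquisition of foreign patents and trademarks (non-produced assets) 114.2.)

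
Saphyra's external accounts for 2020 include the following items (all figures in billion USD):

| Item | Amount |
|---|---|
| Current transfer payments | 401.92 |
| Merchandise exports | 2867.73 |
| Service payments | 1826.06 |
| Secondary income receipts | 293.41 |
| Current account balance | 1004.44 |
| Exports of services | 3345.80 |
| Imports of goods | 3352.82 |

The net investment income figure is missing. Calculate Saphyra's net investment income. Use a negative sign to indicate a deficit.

78.30

Current account = goods balance + services balance + net primary income + net secondary income
Sum of the known components = 926.14
Net investment income = CA - (known components) = 1004.44 - 926.14 = 78.30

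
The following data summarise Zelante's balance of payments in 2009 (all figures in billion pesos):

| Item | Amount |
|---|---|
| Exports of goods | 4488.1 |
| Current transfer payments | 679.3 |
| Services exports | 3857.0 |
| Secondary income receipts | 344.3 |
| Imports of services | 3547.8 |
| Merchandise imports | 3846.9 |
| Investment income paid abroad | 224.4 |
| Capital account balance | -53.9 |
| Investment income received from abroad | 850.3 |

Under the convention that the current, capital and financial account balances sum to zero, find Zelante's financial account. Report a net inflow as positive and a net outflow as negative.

Goods balance = 4488.1 - 3846.9 = 641.2
Services balance = 3857.0 - 3547.8 = 309.2
Trade balance (goods + services) = 641.2 + 309.2 = 950.4
Net primary income = 850.3 - 224.4 = 625.9
Net secondary income = 344.3 - 679.3 = -335.0
Current account = 950.4 + 625.9 + (-335.0) = 1241.3
Financial account = -(1241.3 + (-53.9)) = -1187.4

-1187.4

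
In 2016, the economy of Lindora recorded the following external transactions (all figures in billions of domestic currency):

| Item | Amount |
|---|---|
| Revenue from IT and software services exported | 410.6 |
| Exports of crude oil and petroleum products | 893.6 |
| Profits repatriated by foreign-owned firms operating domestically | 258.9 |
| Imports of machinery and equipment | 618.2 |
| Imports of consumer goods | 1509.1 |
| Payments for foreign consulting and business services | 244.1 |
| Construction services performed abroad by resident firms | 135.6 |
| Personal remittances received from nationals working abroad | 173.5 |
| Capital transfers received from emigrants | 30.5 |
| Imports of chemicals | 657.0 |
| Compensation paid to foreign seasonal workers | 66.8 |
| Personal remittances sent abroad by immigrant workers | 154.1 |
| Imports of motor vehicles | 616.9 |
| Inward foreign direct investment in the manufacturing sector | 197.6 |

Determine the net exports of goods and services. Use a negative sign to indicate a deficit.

Goods: -616.9 + 893.6 - 618.2 - 1509.1 - 657.0 = -2507.6
Services: 135.6 - 244.1 + 410.6 = 302.1
Trade balance = -2507.6 + 302.1 = -2205.5
(Excluded from the trade balance — primary income: profits repatriated by foreign-owned firms operating domestically 258.9, compensation paid to foreign seasonal workers 66.8; secondary income: personal remittances received from nationals working abroad 173.5, personal remittances sent abroad by immigrant workers 154.1; capital account: capital transfers received from emigrants 30.5; financial account: inward foreign direct investment in the manufacturing sector 197.6.)

-2205.5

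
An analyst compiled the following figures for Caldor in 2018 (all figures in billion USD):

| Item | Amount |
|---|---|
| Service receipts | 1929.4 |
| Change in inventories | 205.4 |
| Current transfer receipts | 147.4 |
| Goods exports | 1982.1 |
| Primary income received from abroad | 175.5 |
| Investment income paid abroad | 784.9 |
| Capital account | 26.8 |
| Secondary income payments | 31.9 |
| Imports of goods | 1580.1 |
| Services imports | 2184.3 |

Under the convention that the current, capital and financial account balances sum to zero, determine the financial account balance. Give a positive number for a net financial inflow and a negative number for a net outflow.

Goods balance = 1982.1 - 1580.1 = 402.0
Services balance = 1929.4 - 2184.3 = -254.9
Trade balance (goods + services) = 402.0 + (-254.9) = 147.1
Net primary income = 175.5 - 784.9 = -609.4
Net secondary income = 147.4 - 31.9 = 115.5
Current account = 147.1 + (-609.4) + 115.5 = -346.8
Financial account = -(-346.8 + 26.8) = 320.0

320.0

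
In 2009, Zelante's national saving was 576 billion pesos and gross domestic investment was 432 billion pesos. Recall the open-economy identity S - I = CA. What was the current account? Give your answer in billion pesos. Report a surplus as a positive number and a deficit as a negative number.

144

CA = S - I = 576 - 432 = 144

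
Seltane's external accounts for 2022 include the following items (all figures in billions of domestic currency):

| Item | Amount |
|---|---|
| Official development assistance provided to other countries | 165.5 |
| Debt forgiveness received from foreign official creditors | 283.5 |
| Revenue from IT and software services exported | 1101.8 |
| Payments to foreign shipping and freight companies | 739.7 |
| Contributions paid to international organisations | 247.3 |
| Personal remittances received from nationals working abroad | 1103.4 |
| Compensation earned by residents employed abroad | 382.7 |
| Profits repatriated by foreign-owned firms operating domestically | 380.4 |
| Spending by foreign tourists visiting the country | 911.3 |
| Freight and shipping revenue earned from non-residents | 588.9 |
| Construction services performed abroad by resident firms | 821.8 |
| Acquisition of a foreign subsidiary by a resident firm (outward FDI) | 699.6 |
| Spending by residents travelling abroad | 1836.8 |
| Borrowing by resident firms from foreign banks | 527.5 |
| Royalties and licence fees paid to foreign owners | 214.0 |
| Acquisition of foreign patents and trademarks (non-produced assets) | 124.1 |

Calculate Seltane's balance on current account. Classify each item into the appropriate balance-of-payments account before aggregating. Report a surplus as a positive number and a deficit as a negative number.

1326.2

Services: 911.3 - 739.7 - 1836.8 + 821.8 + 1101.8 - 214.0 + 588.9 = 633.3
Primary income: 382.7 - 380.4 = 2.3
Secondary income: 1103.4 - 247.3 - 165.5 = 690.6
Current account = 633.3 + 2.3 + 690.6 = 1326.2
(Excluded from the current account — capital account: debt forgiveness received from foreign official creditors 283.5, acquisition of foreign patents and trademarks (non-produced assets) 124.1; financial account: acquisition of a foreign subsidiary by a resident firm (outward FDI) 699.6, borrowing by resident firms from foreign banks 527.5.)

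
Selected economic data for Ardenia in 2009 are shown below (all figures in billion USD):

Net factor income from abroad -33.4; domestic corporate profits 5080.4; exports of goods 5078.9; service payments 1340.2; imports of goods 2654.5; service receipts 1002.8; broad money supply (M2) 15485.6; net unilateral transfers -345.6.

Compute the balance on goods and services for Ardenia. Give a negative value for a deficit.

2087.0

Goods balance = 5078.9 - 2654.5 = 2424.4
Services balance = 1002.8 - 1340.2 = -337.4
Trade balance (goods + services) = 2424.4 + (-337.4) = 2087.0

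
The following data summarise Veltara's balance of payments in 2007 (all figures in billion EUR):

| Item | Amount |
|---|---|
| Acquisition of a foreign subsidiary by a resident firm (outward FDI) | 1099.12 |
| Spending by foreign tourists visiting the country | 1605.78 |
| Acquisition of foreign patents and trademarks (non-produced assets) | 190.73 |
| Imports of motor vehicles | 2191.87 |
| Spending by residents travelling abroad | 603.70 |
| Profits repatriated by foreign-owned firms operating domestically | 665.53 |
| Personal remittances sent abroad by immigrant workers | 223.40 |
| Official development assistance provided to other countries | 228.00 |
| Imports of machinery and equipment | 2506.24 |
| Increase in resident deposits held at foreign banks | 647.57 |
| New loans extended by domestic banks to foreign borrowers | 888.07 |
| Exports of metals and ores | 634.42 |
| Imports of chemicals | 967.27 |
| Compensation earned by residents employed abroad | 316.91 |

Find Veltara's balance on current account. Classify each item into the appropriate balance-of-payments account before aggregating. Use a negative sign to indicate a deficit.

Goods: -2506.24 - 2191.87 - 967.27 + 634.42 = -5030.96
Services: -603.70 + 1605.78 = 1002.08
Primary income: -665.53 + 316.91 = -348.62
Secondary income: -223.40 - 228.00 = -451.40
Current account = (-5030.96) + 1002.08 + (-348.62) + (-451.40) = -4828.90
(Excluded from the current account — financial account: acquisition of a foreign subsidiary by a resident firm (outward FDI) 1099.12, increase in resident deposits held at foreign banks 647.57, new loans extended by domestic banks to foreign borrowers 888.07; capital account: acquisition of foreign patents and trademarks (non-produced assets) 190.73.)

-4828.90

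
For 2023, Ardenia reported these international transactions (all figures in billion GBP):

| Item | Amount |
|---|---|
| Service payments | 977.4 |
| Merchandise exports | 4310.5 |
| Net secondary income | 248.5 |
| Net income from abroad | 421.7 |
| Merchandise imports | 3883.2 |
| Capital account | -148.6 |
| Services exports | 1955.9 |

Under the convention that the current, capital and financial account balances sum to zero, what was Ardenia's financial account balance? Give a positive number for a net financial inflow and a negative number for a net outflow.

-1927.4

Goods balance = 4310.5 - 3883.2 = 427.3
Services balance = 1955.9 - 977.4 = 978.5
Trade balance (goods + services) = 427.3 + 978.5 = 1405.8
Net primary income = 421.7
Net secondary income = 248.5
Current account = 1405.8 + 421.7 + 248.5 = 2076.0
Financial account = -(2076.0 + (-148.6)) = -1927.4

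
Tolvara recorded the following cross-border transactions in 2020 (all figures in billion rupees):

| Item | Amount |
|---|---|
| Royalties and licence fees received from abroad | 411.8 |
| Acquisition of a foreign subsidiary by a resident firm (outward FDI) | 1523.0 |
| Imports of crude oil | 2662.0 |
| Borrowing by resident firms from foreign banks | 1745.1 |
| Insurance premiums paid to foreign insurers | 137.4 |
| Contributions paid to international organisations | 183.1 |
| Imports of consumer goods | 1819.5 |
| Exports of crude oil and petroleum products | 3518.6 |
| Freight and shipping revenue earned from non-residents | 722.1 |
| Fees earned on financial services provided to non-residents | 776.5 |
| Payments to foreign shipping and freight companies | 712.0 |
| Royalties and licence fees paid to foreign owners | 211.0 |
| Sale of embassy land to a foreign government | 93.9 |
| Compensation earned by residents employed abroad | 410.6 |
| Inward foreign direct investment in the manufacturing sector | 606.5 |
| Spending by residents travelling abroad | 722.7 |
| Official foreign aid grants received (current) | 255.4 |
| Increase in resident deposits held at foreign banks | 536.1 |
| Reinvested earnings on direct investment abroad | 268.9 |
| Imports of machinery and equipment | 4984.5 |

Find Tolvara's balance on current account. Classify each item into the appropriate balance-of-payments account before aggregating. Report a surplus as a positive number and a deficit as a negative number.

Goods: 3518.6 - 1819.5 - 4984.5 - 2662.0 = -5947.4
Services: -722.7 - 211.0 - 137.4 + 722.1 + 411.8 - 712.0 + 776.5 = 127.3
Primary income: 268.9 + 410.6 = 679.5
Secondary income: 255.4 - 183.1 = 72.3
Current account = (-5947.4) + 127.3 + 679.5 + 72.3 = -5068.3
(Excluded from the current account — financial account: acquisition of a foreign subsidiary by a resident firm (outward FDI) 1523.0, borrowing by resident firms from foreign banks 1745.1, inward foreign direct investment in the manufacturing sector 606.5, increase in resident deposits held at foreign banks 536.1; capital account: sale of embassy land to a foreign government 93.9.)

-5068.3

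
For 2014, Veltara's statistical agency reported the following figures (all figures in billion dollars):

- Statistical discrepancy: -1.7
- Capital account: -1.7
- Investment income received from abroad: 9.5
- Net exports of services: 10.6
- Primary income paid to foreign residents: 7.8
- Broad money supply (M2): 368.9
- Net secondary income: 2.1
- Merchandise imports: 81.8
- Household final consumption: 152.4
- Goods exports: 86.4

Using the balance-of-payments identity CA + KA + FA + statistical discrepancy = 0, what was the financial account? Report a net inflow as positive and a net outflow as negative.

-15.6

Goods balance = 86.4 - 81.8 = 4.6
Services balance = 10.6
Trade balance (goods + services) = 4.6 + 10.6 = 15.2
Net primary income = 9.5 - 7.8 = 1.7
Net secondary income = 2.1
Current account = 15.2 + 1.7 + 2.1 = 19.0
Financial account = -(19.0 + (-1.7) + (-1.7)) = -15.6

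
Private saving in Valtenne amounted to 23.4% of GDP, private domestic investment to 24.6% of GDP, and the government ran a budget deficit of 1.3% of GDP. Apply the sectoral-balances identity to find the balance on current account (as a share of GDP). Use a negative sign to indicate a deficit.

By the sectoral-balances identity, CA = (S_private - I) + (T - G).
Private balance = 23.4 - 24.6 = -1.2
Government balance (T - G) = -1.3
CA = -1.2 + (-1.3) = -2.5

-2.5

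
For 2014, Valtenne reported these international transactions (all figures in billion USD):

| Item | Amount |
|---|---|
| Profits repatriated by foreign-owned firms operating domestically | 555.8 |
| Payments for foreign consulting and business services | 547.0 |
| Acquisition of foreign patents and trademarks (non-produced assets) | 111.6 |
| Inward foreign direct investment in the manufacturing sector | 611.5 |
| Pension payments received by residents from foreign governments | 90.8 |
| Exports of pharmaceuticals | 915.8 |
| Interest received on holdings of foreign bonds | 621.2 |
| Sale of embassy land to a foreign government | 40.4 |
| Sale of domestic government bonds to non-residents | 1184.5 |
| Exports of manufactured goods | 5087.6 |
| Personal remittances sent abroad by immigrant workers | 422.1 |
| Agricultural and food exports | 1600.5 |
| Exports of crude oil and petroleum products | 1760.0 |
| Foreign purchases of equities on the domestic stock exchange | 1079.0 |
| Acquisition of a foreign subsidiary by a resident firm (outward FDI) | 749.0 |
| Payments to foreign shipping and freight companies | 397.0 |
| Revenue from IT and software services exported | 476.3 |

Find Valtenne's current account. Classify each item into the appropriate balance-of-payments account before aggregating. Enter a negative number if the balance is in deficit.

8630.3

Goods: 1600.5 + 5087.6 + 915.8 + 1760.0 = 9363.9
Services: -547.0 - 397.0 + 476.3 = -467.7
Primary income: 621.2 - 555.8 = 65.4
Secondary income: -422.1 + 90.8 = -331.3
Current account = 9363.9 + (-467.7) + 65.4 + (-331.3) = 8630.3
(Excluded from the current account — capital account: acquisition of foreign patents and trademarks (non-produced assets) 111.6, sale of embassy land to a foreign government 40.4; financial account: inward foreign direct investment in the manufacturing sector 611.5, sale of domestic government bonds to non-residents 1184.5, foreign purchases of equities on the domestic stock exchange 1079.0, acquisition of a foreign subsidiary by a resident firm (outward FDI) 749.0.)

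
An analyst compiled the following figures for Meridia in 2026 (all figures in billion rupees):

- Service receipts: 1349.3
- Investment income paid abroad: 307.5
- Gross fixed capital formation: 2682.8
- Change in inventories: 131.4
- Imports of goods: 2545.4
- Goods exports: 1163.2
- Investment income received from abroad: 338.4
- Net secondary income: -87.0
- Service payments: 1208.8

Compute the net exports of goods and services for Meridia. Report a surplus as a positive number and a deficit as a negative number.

Goods balance = 1163.2 - 2545.4 = -1382.2
Services balance = 1349.3 - 1208.8 = 140.5
Trade balance (goods + services) = -1382.2 + 140.5 = -1241.7

-1241.7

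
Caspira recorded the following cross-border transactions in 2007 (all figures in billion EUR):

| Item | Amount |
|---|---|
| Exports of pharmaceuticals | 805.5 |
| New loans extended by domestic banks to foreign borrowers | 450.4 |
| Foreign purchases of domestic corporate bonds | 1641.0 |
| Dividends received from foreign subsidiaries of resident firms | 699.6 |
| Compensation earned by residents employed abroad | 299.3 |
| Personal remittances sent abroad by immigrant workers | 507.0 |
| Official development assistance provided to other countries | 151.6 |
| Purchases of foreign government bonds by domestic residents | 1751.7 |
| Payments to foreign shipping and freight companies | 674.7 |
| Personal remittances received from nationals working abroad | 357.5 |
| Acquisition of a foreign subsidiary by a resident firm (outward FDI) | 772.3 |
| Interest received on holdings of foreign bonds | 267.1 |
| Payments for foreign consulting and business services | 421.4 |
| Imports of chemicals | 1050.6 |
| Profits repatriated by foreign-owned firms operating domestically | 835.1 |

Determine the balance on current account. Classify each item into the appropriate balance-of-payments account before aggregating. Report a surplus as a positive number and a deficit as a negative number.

-1211.4

Goods: 805.5 - 1050.6 = -245.1
Services: -674.7 - 421.4 = -1096.1
Primary income: 267.1 - 835.1 + 299.3 + 699.6 = 430.9
Secondary income: -151.6 + 357.5 - 507.0 = -301.1
Current account = (-245.1) + (-1096.1) + 430.9 + (-301.1) = -1211.4
(Excluded from the current account — financial account: new loans extended by domestic banks to foreign borrowers 450.4, foreign purchases of domestic corporate bonds 1641.0, purchases of foreign government bonds by domestic residents 1751.7, acquisition of a foreign subsidiary by a resident firm (outward FDI) 772.3.)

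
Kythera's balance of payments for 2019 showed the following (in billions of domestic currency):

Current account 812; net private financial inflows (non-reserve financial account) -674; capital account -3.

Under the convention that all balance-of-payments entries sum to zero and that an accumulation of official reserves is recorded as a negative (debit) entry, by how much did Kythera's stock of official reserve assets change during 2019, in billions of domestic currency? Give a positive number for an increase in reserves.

Official reserve transactions balance = -(812 + (-3) + (-674)) = -135
An accumulation of reserves is recorded as a debit (negative entry), so the change in the stock of reserves is the negative of that balance.
Change in official reserves = -(-135) = 135

135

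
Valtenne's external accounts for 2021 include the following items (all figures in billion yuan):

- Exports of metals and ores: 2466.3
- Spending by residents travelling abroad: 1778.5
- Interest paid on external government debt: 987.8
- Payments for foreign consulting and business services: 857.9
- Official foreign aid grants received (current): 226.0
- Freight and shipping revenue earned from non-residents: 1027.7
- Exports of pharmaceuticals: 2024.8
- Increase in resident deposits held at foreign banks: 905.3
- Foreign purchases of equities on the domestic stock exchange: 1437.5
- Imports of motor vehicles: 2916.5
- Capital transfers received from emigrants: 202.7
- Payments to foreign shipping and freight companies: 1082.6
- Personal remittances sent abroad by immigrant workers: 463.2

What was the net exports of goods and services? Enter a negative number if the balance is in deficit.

Goods: -2916.5 + 2024.8 + 2466.3 = 1574.6
Services: -1778.5 - 857.9 - 1082.6 + 1027.7 = -2691.3
Trade balance = 1574.6 + (-2691.3) = -1116.7
(Excluded from the trade balance — primary income: interest paid on external government debt 987.8; secondary income: official foreign aid grants received (current) 226.0, personal remittances sent abroad by immigrant workers 463.2; financial account: increase in resident deposits held at foreign banks 905.3, foreign purchases of equities on the domestic stock exchange 1437.5; capital account: capital transfers received from emigrants 202.7.)

-1116.7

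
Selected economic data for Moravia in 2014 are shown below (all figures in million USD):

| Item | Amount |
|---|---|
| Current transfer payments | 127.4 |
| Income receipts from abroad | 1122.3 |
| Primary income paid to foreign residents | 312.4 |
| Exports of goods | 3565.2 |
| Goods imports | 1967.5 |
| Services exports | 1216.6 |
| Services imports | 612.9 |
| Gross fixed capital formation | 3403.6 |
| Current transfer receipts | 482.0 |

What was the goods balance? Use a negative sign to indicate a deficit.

Goods balance = 3565.2 - 1967.5 = 1597.7

1597.7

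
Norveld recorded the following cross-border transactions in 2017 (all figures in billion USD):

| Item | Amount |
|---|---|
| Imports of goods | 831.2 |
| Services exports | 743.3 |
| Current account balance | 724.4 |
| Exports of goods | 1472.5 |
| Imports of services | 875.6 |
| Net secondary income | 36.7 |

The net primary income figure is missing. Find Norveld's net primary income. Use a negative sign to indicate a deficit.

Current account = goods balance + services balance + net primary income + net secondary income
Sum of the known components = 545.7
Net primary income = CA - (known components) = 724.4 - 545.7 = 178.7

178.7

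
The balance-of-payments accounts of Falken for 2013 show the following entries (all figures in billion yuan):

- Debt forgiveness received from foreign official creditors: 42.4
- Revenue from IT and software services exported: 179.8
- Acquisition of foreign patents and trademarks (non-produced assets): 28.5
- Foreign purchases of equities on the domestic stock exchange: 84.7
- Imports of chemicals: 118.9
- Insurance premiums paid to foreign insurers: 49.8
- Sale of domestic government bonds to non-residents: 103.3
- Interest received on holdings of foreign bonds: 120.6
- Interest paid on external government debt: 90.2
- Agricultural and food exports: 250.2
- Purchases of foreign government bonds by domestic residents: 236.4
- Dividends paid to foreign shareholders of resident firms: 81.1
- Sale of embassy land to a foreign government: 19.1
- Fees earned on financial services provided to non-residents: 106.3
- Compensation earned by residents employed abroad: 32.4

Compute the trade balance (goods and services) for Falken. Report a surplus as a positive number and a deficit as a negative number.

367.6

Goods: -118.9 + 250.2 = 131.3
Services: -49.8 + 106.3 + 179.8 = 236.3
Trade balance = 131.3 + 236.3 = 367.6
(Excluded from the trade balance — capital account: debt forgiveness received from foreign official creditors 42.4, acquisition of foreign patents and trademarks (non-produced assets) 28.5, sale of embassy land to a foreign government 19.1; financial account: foreign purchases of equities on the domestic stock exchange 84.7, sale of domestic government bonds to non-residents 103.3, purchases of foreign government bonds by domestic residents 236.4; primary income: interest received on holdings of foreign bonds 120.6, interest paid on external government debt 90.2, dividends paid to foreign shareholders of resident firms 81.1, compensation earned by residents employed abroad 32.4.)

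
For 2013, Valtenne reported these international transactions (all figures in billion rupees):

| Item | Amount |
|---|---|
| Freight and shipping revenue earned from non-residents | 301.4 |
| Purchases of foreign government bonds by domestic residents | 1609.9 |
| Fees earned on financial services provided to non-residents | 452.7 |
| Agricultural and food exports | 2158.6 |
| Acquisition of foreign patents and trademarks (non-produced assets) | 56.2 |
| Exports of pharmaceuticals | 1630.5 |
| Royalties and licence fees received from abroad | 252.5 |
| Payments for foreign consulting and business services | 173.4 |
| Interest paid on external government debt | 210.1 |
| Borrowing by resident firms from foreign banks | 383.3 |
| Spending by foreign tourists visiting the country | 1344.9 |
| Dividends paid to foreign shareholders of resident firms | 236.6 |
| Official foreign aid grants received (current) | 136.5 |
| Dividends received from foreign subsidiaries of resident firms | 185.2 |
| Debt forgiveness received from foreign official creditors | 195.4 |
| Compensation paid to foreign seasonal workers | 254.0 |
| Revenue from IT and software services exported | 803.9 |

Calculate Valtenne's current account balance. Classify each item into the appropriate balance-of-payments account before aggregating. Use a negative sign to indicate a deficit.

Goods: 2158.6 + 1630.5 = 3789.1
Services: 1344.9 - 173.4 + 252.5 + 803.9 + 301.4 + 452.7 = 2982.0
Primary income: -254.0 - 236.6 + 185.2 - 210.1 = -515.5
Secondary income: 136.5
Current account = 3789.1 + 2982.0 + (-515.5) + 136.5 = 6392.1
(Excluded from the current account — financial account: purchases of foreign government bonds by domestic residents 1609.9, borrowing by resident firms from foreign banks 383.3; capital account: acquisition of foreign patents and trademarks (non-produced assets) 56.2, debt forgiveness received from foreign official creditors 195.4.)

6392.1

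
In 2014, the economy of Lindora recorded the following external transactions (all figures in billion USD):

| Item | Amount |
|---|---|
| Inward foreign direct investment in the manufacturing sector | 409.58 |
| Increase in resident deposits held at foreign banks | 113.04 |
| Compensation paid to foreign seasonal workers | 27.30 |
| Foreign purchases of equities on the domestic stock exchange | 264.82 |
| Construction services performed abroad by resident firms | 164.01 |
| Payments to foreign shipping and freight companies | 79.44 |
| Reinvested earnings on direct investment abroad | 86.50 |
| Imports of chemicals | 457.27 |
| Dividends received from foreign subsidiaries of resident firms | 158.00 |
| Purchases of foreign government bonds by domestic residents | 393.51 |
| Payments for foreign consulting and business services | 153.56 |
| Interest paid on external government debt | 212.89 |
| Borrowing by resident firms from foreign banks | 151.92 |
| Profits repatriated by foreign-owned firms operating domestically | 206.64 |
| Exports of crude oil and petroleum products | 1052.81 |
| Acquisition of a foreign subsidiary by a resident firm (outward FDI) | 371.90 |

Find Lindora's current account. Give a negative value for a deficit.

Goods: -457.27 + 1052.81 = 595.54
Services: -79.44 - 153.56 + 164.01 = -68.99
Primary income: -206.64 - 27.30 + 158.00 - 212.89 + 86.50 = -202.33
Current account = 595.54 + (-68.99) + (-202.33) = 324.22
(Excluded from the current account — financial account: inward foreign direct investment in the manufacturing sector 409.58, increase in resident deposits held at foreign banks 113.04, foreign purchases of equities on the domestic stock exchange 264.82, purchases of foreign government bonds by domestic residents 393.51, borrowing by resident firms from foreign banks 151.92, acquisition of a foreign subsidiary by a resident firm (outward FDI) 371.90.)

324.22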